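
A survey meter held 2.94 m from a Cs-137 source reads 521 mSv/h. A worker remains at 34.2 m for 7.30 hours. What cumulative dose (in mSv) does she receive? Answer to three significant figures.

28.1 mSv

By the inverse-square law, rate at 34.2 m:
521 × (2.94/34.2)² = 521 × 0.007390 = 3.850 mSv/h.
Dose = rate × time = 3.850 mSv/h × 7.300 h = 28.11 mSv.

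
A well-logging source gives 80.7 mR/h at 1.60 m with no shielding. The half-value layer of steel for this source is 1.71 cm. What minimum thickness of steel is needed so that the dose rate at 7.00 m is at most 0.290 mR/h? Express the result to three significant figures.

6.60 cm

At 7.00 m, distance alone gives 80.7 × (1.60/7.00)² = 80.7 × 0.05224 = 4.216 mR/h.
Further attenuation needed: 4.216/0.290 = 14.54.
n = log₂(14.54) = 3.862 half-value layers.
Thickness = 3.862 × 1.71 cm = 6.604 cm.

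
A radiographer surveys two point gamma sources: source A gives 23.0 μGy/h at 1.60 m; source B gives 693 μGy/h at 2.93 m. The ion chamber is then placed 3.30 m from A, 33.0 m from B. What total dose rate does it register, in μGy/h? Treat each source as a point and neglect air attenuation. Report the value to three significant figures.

By superposition, sum each source's inverse-square contribution:
A: 23.0 × (1.60/3.30)² = 5.407 μGy/h
B: 693 × (2.93/33.0)² = 5.463 μGy/h
Total = 5.407 + 5.463 = 10.87 μGy/h.

10.9 μGy/h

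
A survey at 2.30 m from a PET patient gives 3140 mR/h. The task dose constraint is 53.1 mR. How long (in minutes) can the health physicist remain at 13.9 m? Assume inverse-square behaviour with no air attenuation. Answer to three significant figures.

By the inverse-square law, rate at 13.9 m:
3140 × (2.30/13.9)² = 3140 × 0.02738 = 85.97 mR/h.
Stay time = 53.1 mR ÷ 85.97 mR/h = 0.6177 h = 37.06 min.

37.1 min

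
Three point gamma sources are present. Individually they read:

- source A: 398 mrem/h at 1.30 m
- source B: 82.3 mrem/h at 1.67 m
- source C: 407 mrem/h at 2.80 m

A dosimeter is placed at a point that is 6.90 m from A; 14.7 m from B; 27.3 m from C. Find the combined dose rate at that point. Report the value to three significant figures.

Each source contributes Iᵢ·(dᵢ/rᵢ)²; contributions add.
A: 398 × (1.30/6.90)² = 14.13 mrem/h
B: 82.3 × (1.67/14.7)² = 1.062 mrem/h
C: 407 × (2.80/27.3)² = 4.281 mrem/h
Total = 14.13 + 1.062 + 4.281 = 19.47 mrem/h.

19.5 mrem/h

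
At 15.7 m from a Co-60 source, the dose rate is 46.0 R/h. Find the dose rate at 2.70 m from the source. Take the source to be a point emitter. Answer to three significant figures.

1560 R/h

By the inverse-square law, the rate at 2.70 m is
46.0 × (15.7/2.70)² = 46.0 × 33.81 = 1555 R/h.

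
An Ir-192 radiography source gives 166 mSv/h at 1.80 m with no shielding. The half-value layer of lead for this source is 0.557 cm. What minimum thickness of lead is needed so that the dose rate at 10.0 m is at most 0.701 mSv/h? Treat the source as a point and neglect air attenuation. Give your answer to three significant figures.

1.64 cm

At 10.0 m, distance alone gives (1.80/10.0)² = 0.03240, so 166 × 0.03240 = 5.378 mSv/h.
Further attenuation needed: 5.378/0.701 = 7.672.
n = log₂(7.672) = 2.940 half-value layers.
Thickness = 2.940 × 0.557 cm = 1.638 cm.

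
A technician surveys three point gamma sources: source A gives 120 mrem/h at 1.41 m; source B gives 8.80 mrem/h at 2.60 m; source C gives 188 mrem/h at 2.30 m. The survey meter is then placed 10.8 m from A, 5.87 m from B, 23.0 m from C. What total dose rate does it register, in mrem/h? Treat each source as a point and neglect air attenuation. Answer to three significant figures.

5.65 mrem/h

By superposition, sum each source's inverse-square contribution:
A: 120 × (1.41/10.8)² = 2.045 mrem/h
B: 8.80 × (2.60/5.87)² = 1.726 mrem/h
C: 188 × (2.30/23.0)² = 1.880 mrem/h
Total = 2.045 + 1.726 + 1.880 = 5.651 mrem/h.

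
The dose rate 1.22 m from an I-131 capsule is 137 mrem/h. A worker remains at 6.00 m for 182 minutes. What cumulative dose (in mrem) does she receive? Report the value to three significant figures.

17.2 mrem

By the inverse-square law, rate at 6.00 m:
137 × (1.22/6.00)² = 137 × 0.04134 = 5.664 mrem/h.
Dose = rate × time = 5.664 mrem/h × 3.033 h = 17.18 mrem.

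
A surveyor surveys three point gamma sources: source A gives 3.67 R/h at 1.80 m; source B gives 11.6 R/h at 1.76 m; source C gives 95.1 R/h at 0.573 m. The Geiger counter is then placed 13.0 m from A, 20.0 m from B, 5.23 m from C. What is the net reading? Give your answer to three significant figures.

Each source contributes Iᵢ·(dᵢ/rᵢ)²; contributions add.
A: 3.67 × (1.80/13.0)² = 0.07036 R/h
B: 11.6 × (1.76/20.0)² = 0.08983 R/h
C: 95.1 × (0.573/5.23)² = 1.142 R/h
Total = 0.07036 + 0.08983 + 1.142 = 1.302 R/h.

1.30 R/h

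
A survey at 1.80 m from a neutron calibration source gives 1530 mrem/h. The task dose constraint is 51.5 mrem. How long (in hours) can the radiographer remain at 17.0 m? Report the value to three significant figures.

3.00 h

Since intensity falls as 1/r², rate at 17.0 m:
(1.80/17.0)² = 0.01121, so 1530 × 0.01121 = 17.15 mrem/h.
Stay time = 51.5 mrem ÷ 17.15 mrem/h = 3.003 h.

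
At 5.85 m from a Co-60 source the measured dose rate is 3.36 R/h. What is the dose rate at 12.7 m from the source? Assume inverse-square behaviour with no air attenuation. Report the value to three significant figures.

0.713 R/h

By the inverse-square law, scaling from 5.85 m to 12.7 m:
(5.85/12.7)² = 0.2122, so 3.36 × 0.2122 = 0.7130 R/h.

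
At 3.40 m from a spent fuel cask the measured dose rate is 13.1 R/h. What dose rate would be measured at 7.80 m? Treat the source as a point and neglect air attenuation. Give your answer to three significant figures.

2.49 R/h

Intensity scales as (d₁/d₂)², so scaling from 3.40 m to 7.80 m:
(3.40/7.80)² = 0.1900, so 13.1 × 0.1900 = 2.489 R/h.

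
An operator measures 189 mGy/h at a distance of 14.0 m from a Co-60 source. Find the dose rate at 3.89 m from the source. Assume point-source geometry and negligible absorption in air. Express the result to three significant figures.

Using I₁d₁² = I₂d₂², the rate at 3.89 m is
(14.0/3.89)² = 12.95, so 189 × 12.95 = 2448 mGy/h.

2450 mGy/h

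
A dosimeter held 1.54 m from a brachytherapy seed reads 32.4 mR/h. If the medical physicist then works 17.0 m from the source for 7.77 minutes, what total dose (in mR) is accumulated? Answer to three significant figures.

0.0344 mR

Using I₁d₁² = I₂d₂², rate at 17.0 m:
(1.54/17.0)² = 0.008206, so 32.4 × 0.008206 = 0.2659 mR/h.
Dose = rate × time = 0.2659 mR/h × 0.1295 h = 0.03443 mR.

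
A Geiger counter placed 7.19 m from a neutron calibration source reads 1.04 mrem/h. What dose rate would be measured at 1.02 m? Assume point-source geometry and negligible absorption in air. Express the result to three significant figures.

51.7 mrem/h

Applying the 1/r² law, scaling from 7.19 m to 1.02 m:
(7.19/1.02)² = 49.69, so 1.04 × 49.69 = 51.68 mrem/h.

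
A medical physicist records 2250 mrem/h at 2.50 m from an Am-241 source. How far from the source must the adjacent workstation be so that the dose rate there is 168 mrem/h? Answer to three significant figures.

Applying the 1/r² law, d₂ = d₁·√(I₁/I₂).
I₁/I₂ = 2250/168 = 13.39, so d₂ = 2.50 × √13.39 = 9.148 m.

9.15 m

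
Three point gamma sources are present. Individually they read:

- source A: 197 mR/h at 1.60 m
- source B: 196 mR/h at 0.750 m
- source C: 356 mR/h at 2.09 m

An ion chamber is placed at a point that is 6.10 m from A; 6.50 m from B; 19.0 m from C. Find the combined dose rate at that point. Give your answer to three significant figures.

By superposition, sum each source's inverse-square contribution:
A: 197 × (1.60/6.10)² = 13.55 mR/h
B: 196 × (0.750/6.50)² = 2.609 mR/h
C: 356 × (2.09/19.0)² = 4.308 mR/h
Total = 13.55 + 2.609 + 4.308 = 20.47 mR/h.

20.5 mR/h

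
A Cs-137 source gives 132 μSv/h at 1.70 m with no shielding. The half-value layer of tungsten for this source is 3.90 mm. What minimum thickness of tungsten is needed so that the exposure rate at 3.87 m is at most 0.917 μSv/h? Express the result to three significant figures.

18.7 mm

At 3.87 m, distance alone gives (1.70/3.87)² = 0.1930, so 132 × 0.1930 = 25.48 μSv/h.
Further attenuation needed: 25.48/0.917 = 27.79.
n = log₂(27.79) = 4.796 half-value layers.
Thickness = 4.796 × 3.90 mm = 18.70 mm.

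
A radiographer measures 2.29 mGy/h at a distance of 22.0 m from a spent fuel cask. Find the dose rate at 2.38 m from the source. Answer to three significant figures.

Using I₁d₁² = I₂d₂², the rate at 2.38 m is
2.29 × (22.0/2.38)² = 2.29 × 85.45 = 195.7 mGy/h.

196 mGy/h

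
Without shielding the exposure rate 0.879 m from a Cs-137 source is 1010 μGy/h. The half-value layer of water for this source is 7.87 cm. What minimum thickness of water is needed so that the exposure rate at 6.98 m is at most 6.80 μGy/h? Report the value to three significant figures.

At 6.98 m, distance alone gives (0.879/6.98)² = 0.01586, so 1010 × 0.01586 = 16.02 μGy/h.
Further attenuation needed: 16.02/6.80 = 2.356.
n = log₂(2.356) = 1.236 half-value layers.
Thickness = 1.236 × 7.87 cm = 9.727 cm.

9.73 cm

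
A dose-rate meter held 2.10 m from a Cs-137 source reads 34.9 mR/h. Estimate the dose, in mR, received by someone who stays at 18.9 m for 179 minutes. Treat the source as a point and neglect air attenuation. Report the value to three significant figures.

Since intensity falls as 1/r², rate at 18.9 m:
(2.10/18.9)² = 0.01235, so 34.9 × 0.01235 = 0.4310 mR/h.
Dose = rate × time = 0.4310 mR/h × 2.983 h = 1.286 mR.

1.29 mR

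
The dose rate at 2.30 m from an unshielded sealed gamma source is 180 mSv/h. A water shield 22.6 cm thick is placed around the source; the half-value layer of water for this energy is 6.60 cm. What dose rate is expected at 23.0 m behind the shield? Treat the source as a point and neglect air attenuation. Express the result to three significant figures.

0.168 mSv/h

Distance alone: 180 × (2.30/23.0)² = 180 × 0.01000 = 1.800 mSv/h.
Shield: 22.6/6.60 = 3.424 half-value layers → attenuation 2^(−3.424) = 0.09317.
Combined: 1.800 × 0.09317 = 0.1677 mSv/h.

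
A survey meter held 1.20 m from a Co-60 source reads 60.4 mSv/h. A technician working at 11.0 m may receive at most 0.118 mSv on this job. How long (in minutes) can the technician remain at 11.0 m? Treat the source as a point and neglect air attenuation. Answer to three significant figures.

9.85 min

Intensity scales as (d₁/d₂)², so rate at 11.0 m:
(1.20/11.0)² = 0.01190, so 60.4 × 0.01190 = 0.7188 mSv/h.
Stay time = 0.118 mSv ÷ 0.7188 mSv/h = 0.1642 h = 9.852 min.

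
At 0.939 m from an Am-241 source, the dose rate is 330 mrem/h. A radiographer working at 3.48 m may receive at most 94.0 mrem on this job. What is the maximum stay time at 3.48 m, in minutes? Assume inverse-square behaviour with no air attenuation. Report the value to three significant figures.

235 min

Using I₁d₁² = I₂d₂², rate at 3.48 m:
330 × (0.939/3.48)² = 330 × 0.07281 = 24.03 mrem/h.
Stay time = 94.0 mrem ÷ 24.03 mrem/h = 3.912 h = 234.7 min.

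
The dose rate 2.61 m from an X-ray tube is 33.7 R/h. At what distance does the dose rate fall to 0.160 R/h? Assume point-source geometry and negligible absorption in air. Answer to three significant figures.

Using I₁d₁² = I₂d₂², d₂ = d₁·√(I₁/I₂).
I₁/I₂ = 33.7/0.160 = 210.6, so d₂ = 2.61 × √210.6 = 37.88 m.

37.9 m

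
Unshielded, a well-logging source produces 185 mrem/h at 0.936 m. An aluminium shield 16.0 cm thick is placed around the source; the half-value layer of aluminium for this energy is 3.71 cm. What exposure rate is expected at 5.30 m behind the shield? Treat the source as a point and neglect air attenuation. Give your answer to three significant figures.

Distance alone: (0.936/5.30)² = 0.03119, so 185 × 0.03119 = 5.770 mrem/h.
Shield: 16.0/3.71 = 4.313 half-value layers → attenuation 2^(−4.313) = 0.05031.
Combined: 5.770 × 0.05031 = 0.2903 mrem/h.

0.290 mrem/h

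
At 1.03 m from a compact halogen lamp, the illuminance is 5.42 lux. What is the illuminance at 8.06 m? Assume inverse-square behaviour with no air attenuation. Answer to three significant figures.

Using I₁d₁² = I₂d₂², the rate at 8.06 m is
5.42 × (1.03/8.06)² = 5.42 × 0.01633 = 0.08851 lux.

0.0885 lux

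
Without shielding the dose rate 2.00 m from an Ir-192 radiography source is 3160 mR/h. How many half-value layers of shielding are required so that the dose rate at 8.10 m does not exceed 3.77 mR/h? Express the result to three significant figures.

At 8.10 m, distance alone gives 3160 × (2.00/8.10)² = 3160 × 0.06097 = 192.7 mR/h.
Further attenuation needed: 192.7/3.77 = 51.11.
n = log₂(51.11) = 5.676 half-value layers.

5.68 half-value layers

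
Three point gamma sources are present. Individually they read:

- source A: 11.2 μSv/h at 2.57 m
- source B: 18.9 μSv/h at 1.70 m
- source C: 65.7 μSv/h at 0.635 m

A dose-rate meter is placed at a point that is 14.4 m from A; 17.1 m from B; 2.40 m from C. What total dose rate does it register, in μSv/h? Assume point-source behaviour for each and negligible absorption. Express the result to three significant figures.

5.14 μSv/h

Each source contributes Iᵢ·(dᵢ/rᵢ)²; contributions add.
A: 11.2 × (2.57/14.4)² = 0.3567 μSv/h
B: 18.9 × (1.70/17.1)² = 0.1868 μSv/h
C: 65.7 × (0.635/2.40)² = 4.599 μSv/h
Total = 0.3567 + 0.1868 + 4.599 = 5.143 μSv/h.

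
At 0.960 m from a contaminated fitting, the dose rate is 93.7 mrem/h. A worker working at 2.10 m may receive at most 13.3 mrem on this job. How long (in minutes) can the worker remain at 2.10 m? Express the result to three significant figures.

40.8 min

Applying the 1/r² law, rate at 2.10 m:
93.7 × (0.960/2.10)² = 93.7 × 0.2090 = 19.58 mrem/h.
Stay time = 13.3 mrem ÷ 19.58 mrem/h = 0.6793 h = 40.76 min.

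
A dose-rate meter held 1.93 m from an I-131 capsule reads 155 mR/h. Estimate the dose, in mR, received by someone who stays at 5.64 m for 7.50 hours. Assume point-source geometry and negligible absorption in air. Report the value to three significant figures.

Applying the 1/r² law, rate at 5.64 m:
155 × (1.93/5.64)² = 155 × 0.1171 = 18.15 mR/h.
Dose = rate × time = 18.15 mR/h × 7.500 h = 136.1 mR.

136 mR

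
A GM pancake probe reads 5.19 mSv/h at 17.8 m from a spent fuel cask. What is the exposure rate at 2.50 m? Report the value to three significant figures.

Intensity scales as (d₁/d₂)², so the rate at 2.50 m is
(17.8/2.50)² = 50.69, so 5.19 × 50.69 = 263.1 mSv/h.

263 mSv/h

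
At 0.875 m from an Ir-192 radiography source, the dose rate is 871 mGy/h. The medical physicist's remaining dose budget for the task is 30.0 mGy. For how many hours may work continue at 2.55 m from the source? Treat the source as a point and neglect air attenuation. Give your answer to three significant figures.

0.293 h

Intensity scales as (d₁/d₂)², so rate at 2.55 m:
(0.875/2.55)² = 0.1177, so 871 × 0.1177 = 102.5 mGy/h.
Stay time = 30.0 mGy ÷ 102.5 mGy/h = 0.2927 h.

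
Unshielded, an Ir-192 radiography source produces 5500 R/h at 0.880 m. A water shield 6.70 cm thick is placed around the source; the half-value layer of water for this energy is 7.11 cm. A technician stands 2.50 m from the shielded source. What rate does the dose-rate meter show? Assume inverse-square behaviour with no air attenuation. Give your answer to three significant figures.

355 R/h

Distance alone: 5500 × (0.880/2.50)² = 5500 × 0.1239 = 681.4 R/h.
Shield: 6.70/7.11 = 0.9423 half-value layers → attenuation 2^(−0.9423) = 0.5204.
Combined: 681.4 × 0.5204 = 354.6 R/h.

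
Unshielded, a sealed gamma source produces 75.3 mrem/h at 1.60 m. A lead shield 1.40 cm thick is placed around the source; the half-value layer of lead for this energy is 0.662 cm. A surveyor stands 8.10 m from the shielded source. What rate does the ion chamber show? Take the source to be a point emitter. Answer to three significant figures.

Distance alone: 75.3 × (1.60/8.10)² = 75.3 × 0.03902 = 2.938 mrem/h.
Shield: 1.40/0.662 = 2.115 half-value layers → attenuation 2^(−2.115) = 0.2308.
Combined: 2.938 × 0.2308 = 0.6781 mrem/h.

0.678 mrem/h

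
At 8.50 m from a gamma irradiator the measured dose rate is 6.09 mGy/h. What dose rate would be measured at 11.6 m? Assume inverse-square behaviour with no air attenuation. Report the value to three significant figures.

3.27 mGy/h

Intensity scales as (d₁/d₂)², so scaling from 8.50 m to 11.6 m:
6.09 × (8.50/11.6)² = 6.09 × 0.5369 = 3.270 mGy/h.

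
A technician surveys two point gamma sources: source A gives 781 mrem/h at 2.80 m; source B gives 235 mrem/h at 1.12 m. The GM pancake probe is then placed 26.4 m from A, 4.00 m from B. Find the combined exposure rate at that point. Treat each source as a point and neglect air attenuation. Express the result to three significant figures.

By superposition, sum each source's inverse-square contribution:
A: 781 × (2.80/26.4)² = 8.785 mrem/h
B: 235 × (1.12/4.00)² = 18.42 mrem/h
Total = 8.785 + 18.42 = 27.21 mrem/h.

27.2 mrem/h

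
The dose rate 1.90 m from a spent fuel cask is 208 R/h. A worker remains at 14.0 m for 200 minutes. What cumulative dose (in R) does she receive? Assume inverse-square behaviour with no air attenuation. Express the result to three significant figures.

12.8 R

Since intensity falls as 1/r², rate at 14.0 m:
(1.90/14.0)² = 0.01842, so 208 × 0.01842 = 3.831 R/h.
Dose = rate × time = 3.831 R/h × 3.333 h = 12.77 R.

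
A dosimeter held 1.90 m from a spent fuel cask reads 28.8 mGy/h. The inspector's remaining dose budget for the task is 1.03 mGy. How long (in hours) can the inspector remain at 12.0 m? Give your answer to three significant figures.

1.43 h

Since intensity falls as 1/r², rate at 12.0 m:
28.8 × (1.90/12.0)² = 28.8 × 0.02507 = 0.7220 mGy/h.
Stay time = 1.03 mGy ÷ 0.7220 mGy/h = 1.427 h.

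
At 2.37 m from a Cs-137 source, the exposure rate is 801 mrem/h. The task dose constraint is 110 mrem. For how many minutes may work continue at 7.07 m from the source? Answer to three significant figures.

73.3 min

Applying the 1/r² law, rate at 7.07 m:
801 × (2.37/7.07)² = 801 × 0.1124 = 90.03 mrem/h.
Stay time = 110 mrem ÷ 90.03 mrem/h = 1.222 h = 73.32 min.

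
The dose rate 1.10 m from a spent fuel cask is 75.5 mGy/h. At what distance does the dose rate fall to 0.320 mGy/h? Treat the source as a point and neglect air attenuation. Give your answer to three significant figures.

By the inverse-square law, d₂ = d₁·√(I₁/I₂).
I₁/I₂ = 75.5/0.320 = 235.9, so d₂ = 1.10 × √235.9 = 16.89 m.

16.9 m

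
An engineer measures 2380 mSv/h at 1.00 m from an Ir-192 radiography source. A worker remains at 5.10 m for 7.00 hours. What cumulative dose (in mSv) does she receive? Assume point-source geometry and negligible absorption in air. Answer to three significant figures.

641 mSv

Since intensity falls as 1/r², rate at 5.10 m:
(1.00/5.10)² = 0.03845, so 2380 × 0.03845 = 91.51 mSv/h.
Dose = rate × time = 91.51 mSv/h × 7.000 h = 640.6 mSv.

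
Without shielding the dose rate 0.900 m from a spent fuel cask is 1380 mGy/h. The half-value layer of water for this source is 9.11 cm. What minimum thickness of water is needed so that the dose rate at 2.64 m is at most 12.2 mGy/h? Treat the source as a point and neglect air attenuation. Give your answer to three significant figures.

33.9 cm

At 2.64 m, distance alone gives (0.900/2.64)² = 0.1162, so 1380 × 0.1162 = 160.4 mGy/h.
Further attenuation needed: 160.4/12.2 = 13.15.
n = log₂(13.15) = 3.717 half-value layers.
Thickness = 3.717 × 9.11 cm = 33.86 cm.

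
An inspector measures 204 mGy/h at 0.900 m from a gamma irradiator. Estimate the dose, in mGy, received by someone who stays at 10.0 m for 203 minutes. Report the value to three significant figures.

Applying the 1/r² law, rate at 10.0 m:
(0.900/10.0)² = 0.008100, so 204 × 0.008100 = 1.652 mGy/h.
Dose = rate × time = 1.652 mGy/h × 3.383 h = 5.589 mGy.

5.59 mGy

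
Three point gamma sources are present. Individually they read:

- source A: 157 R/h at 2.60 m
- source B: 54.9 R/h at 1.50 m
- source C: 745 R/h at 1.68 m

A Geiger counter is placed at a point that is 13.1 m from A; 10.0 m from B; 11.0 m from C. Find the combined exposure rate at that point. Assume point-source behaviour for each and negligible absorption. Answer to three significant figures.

24.8 R/h

By superposition, sum each source's inverse-square contribution:
A: 157 × (2.60/13.1)² = 6.184 R/h
B: 54.9 × (1.50/10.0)² = 1.235 R/h
C: 745 × (1.68/11.0)² = 17.38 R/h
Total = 6.184 + 1.235 + 17.38 = 24.80 R/h.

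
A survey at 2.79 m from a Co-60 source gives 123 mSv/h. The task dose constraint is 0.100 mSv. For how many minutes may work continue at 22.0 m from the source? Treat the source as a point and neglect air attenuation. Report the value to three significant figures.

Using I₁d₁² = I₂d₂², rate at 22.0 m:
123 × (2.79/22.0)² = 123 × 0.01608 = 1.978 mSv/h.
Stay time = 0.100 mSv ÷ 1.978 mSv/h = 0.05056 h = 3.034 min.

3.03 min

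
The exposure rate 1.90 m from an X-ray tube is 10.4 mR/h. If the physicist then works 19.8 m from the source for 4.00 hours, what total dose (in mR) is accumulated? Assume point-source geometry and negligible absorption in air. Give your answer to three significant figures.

Intensity scales as (d₁/d₂)², so rate at 19.8 m:
10.4 × (1.90/19.8)² = 10.4 × 0.009208 = 0.09576 mR/h.
Dose = rate × time = 0.09576 mR/h × 4.000 h = 0.3830 mR.

0.383 mR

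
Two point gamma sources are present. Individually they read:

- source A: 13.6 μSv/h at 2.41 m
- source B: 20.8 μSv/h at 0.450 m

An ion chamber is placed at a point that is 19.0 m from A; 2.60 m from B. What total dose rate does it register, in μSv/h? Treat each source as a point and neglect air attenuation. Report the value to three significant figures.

0.842 μSv/h

By superposition, sum each source's inverse-square contribution:
A: 13.6 × (2.41/19.0)² = 0.2188 μSv/h
B: 20.8 × (0.450/2.60)² = 0.6231 μSv/h
Total = 0.2188 + 0.6231 = 0.8419 μSv/h.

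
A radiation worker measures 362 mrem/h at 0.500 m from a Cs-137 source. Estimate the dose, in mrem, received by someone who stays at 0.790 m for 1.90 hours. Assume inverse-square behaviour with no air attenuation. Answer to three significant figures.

Using I₁d₁² = I₂d₂², rate at 0.790 m:
362 × (0.500/0.790)² = 362 × 0.4006 = 145.0 mrem/h.
Dose = rate × time = 145.0 mrem/h × 1.900 h = 275.5 mrem.

276 mrem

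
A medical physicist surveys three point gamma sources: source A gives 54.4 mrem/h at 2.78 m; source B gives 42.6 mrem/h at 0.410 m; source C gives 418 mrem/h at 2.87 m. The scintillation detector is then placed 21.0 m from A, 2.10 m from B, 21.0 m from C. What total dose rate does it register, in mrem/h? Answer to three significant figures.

Each source contributes Iᵢ·(dᵢ/rᵢ)²; contributions add.
A: 54.4 × (2.78/21.0)² = 0.9533 mrem/h
B: 42.6 × (0.410/2.10)² = 1.624 mrem/h
C: 418 × (2.87/21.0)² = 7.807 mrem/h
Total = 0.9533 + 1.624 + 7.807 = 10.38 mrem/h.

10.4 mrem/h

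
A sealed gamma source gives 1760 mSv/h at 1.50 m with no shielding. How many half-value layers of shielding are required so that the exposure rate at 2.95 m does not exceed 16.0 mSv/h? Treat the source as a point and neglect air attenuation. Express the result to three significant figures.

At 2.95 m, distance alone gives (1.50/2.95)² = 0.2585, so 1760 × 0.2585 = 455.0 mSv/h.
Further attenuation needed: 455.0/16.0 = 28.44.
n = log₂(28.44) = 4.830 half-value layers.

4.83 half-value layers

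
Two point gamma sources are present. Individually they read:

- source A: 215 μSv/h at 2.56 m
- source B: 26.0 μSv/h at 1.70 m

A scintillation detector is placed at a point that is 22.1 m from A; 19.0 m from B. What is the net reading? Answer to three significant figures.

3.09 μSv/h

By superposition, sum each source's inverse-square contribution:
A: 215 × (2.56/22.1)² = 2.885 μSv/h
B: 26.0 × (1.70/19.0)² = 0.2081 μSv/h
Total = 2.885 + 0.2081 = 3.093 μSv/h.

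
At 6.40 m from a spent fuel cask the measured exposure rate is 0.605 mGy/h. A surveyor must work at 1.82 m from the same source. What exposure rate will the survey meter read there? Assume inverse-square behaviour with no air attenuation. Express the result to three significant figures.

Since intensity falls as 1/r², scaling from 6.40 m to 1.82 m:
(6.40/1.82)² = 12.37, so 0.605 × 12.37 = 7.484 mGy/h.

7.48 mGy/h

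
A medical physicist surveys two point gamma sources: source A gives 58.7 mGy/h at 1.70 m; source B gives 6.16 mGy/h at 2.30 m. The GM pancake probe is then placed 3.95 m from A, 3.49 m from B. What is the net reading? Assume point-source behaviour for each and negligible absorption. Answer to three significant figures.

By superposition, sum each source's inverse-square contribution:
A: 58.7 × (1.70/3.95)² = 10.87 mGy/h
B: 6.16 × (2.30/3.49)² = 2.675 mGy/h
Total = 10.87 + 2.675 = 13.54 mGy/h.

13.5 mGy/h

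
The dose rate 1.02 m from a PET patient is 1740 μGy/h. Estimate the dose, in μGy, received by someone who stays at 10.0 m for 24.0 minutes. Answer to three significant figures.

7.24 μGy

Since intensity falls as 1/r², rate at 10.0 m:
(1.02/10.0)² = 0.01040, so 1740 × 0.01040 = 18.10 μGy/h.
Dose = rate × time = 18.10 μGy/h × 0.4000 h = 7.240 μGy.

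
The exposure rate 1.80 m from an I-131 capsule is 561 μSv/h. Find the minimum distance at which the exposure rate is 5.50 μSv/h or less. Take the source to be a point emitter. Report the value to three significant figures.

18.2 m

Using I₁d₁² = I₂d₂², d₂ = d₁·√(I₁/I₂).
I₁/I₂ = 561/5.50 = 102.0, so d₂ = 1.80 × √102.0 = 18.18 m.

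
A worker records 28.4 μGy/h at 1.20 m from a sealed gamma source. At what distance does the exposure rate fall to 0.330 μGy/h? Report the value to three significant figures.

Applying the 1/r² law, d₂ = d₁·√(I₁/I₂).
I₁/I₂ = 28.4/0.330 = 86.06, so d₂ = 1.20 × √86.06 = 11.13 m.

11.1 m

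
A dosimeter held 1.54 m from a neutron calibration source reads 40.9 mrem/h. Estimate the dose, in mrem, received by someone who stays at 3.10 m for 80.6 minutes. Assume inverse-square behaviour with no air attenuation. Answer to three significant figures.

By the inverse-square law, rate at 3.10 m:
(1.54/3.10)² = 0.2468, so 40.9 × 0.2468 = 10.09 mrem/h.
Dose = rate × time = 10.09 mrem/h × 1.343 h = 13.55 mrem.

13.6 mrem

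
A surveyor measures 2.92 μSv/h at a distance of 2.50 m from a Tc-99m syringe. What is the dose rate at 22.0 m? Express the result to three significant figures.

0.0377 μSv/h

Intensity scales as (d₁/d₂)², so the rate at 22.0 m is
(2.50/22.0)² = 0.01291, so 2.92 × 0.01291 = 0.03770 μSv/h.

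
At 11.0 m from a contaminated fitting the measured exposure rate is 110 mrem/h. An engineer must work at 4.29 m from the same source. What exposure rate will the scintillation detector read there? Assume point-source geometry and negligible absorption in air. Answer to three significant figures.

Using I₁d₁² = I₂d₂², scaling from 11.0 m to 4.29 m:
(11.0/4.29)² = 6.575, so 110 × 6.575 = 723.2 mrem/h.

723 mrem/h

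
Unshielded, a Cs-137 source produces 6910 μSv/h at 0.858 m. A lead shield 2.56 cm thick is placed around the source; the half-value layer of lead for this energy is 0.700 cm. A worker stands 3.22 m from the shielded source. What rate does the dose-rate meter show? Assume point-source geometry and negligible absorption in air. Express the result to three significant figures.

38.9 μSv/h

Distance alone: (0.858/3.22)² = 0.07100, so 6910 × 0.07100 = 490.6 μSv/h.
Shield: 2.56/0.700 = 3.657 half-value layers → attenuation 2^(−3.657) = 0.07927.
Combined: 490.6 × 0.07927 = 38.89 μSv/h.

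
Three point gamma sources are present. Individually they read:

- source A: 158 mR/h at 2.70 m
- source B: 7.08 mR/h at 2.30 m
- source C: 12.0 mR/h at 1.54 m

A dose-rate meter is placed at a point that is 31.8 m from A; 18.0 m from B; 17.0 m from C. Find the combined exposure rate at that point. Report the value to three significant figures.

By superposition, sum each source's inverse-square contribution:
A: 158 × (2.70/31.8)² = 1.139 mR/h
B: 7.08 × (2.30/18.0)² = 0.1156 mR/h
C: 12.0 × (1.54/17.0)² = 0.09847 mR/h
Total = 1.139 + 0.1156 + 0.09847 = 1.353 mR/h.

1.35 mR/h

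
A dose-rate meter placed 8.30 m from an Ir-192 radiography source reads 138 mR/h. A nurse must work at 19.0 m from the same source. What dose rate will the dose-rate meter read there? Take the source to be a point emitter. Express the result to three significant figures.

26.3 mR/h

Intensity scales as (d₁/d₂)², so scaling from 8.30 m to 19.0 m:
138 × (8.30/19.0)² = 138 × 0.1908 = 26.33 mR/h.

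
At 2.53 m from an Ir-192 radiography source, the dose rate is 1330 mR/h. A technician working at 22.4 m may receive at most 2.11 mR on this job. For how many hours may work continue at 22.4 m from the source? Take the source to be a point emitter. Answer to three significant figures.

0.124 h

By the inverse-square law, rate at 22.4 m:
1330 × (2.53/22.4)² = 1330 × 0.01276 = 16.97 mR/h.
Stay time = 2.11 mR ÷ 16.97 mR/h = 0.1243 h.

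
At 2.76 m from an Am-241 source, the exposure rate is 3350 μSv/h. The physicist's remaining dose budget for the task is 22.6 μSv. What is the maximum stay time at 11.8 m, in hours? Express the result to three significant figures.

Intensity scales as (d₁/d₂)², so rate at 11.8 m:
(2.76/11.8)² = 0.05471, so 3350 × 0.05471 = 183.3 μSv/h.
Stay time = 22.6 μSv ÷ 183.3 μSv/h = 0.1233 h.

0.123 h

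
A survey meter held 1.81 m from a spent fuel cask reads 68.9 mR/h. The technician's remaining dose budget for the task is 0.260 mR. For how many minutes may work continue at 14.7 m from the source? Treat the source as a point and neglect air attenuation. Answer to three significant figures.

14.9 min

Using I₁d₁² = I₂d₂², rate at 14.7 m:
(1.81/14.7)² = 0.01516, so 68.9 × 0.01516 = 1.045 mR/h.
Stay time = 0.260 mR ÷ 1.045 mR/h = 0.2488 h = 14.93 min.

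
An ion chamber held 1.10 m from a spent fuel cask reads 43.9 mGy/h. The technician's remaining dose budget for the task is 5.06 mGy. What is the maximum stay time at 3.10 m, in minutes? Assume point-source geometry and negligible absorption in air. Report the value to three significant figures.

54.9 min

Since intensity falls as 1/r², rate at 3.10 m:
43.9 × (1.10/3.10)² = 43.9 × 0.1259 = 5.527 mGy/h.
Stay time = 5.06 mGy ÷ 5.527 mGy/h = 0.9155 h = 54.93 min.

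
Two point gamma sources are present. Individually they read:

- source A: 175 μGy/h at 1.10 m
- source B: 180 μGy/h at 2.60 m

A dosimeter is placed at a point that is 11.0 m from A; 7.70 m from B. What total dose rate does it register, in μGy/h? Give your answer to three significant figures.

22.3 μGy/h

Each source contributes Iᵢ·(dᵢ/rᵢ)²; contributions add.
A: 175 × (1.10/11.0)² = 1.750 μGy/h
B: 180 × (2.60/7.70)² = 20.52 μGy/h
Total = 1.750 + 20.52 = 22.27 μGy/h.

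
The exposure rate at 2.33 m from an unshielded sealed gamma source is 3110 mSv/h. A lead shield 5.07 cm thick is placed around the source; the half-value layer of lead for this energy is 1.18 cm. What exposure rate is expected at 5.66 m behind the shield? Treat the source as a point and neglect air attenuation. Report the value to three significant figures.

26.8 mSv/h

Distance alone: 3110 × (2.33/5.66)² = 3110 × 0.1695 = 527.1 mSv/h.
Shield: 5.07/1.18 = 4.297 half-value layers → attenuation 2^(−4.297) = 0.05087.
Combined: 527.1 × 0.05087 = 26.81 mSv/h.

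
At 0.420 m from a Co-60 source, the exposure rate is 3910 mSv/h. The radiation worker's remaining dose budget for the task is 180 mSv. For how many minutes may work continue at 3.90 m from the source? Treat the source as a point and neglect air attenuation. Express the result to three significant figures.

238 min

By the inverse-square law, rate at 3.90 m:
3910 × (0.420/3.90)² = 3910 × 0.01160 = 45.36 mSv/h.
Stay time = 180 mSv ÷ 45.36 mSv/h = 3.968 h = 238.1 min.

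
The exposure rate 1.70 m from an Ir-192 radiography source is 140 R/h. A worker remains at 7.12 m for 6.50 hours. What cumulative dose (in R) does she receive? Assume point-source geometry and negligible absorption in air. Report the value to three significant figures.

Using I₁d₁² = I₂d₂², rate at 7.12 m:
140 × (1.70/7.12)² = 140 × 0.05701 = 7.981 R/h.
Dose = rate × time = 7.981 R/h × 6.500 h = 51.88 R.

51.9 R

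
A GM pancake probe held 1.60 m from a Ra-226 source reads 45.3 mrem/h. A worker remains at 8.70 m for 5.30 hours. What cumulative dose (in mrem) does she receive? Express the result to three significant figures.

Applying the 1/r² law, rate at 8.70 m:
45.3 × (1.60/8.70)² = 45.3 × 0.03382 = 1.532 mrem/h.
Dose = rate × time = 1.532 mrem/h × 5.300 h = 8.120 mrem.

8.12 mrem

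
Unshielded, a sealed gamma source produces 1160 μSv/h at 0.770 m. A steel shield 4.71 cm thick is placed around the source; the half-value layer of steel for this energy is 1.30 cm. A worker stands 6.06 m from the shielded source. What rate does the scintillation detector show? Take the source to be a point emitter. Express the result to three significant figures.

Distance alone: 1160 × (0.770/6.06)² = 1160 × 0.01614 = 18.72 μSv/h.
Shield: 4.71/1.30 = 3.623 half-value layers → attenuation 2^(−3.623) = 0.08116.
Combined: 18.72 × 0.08116 = 1.519 μSv/h.

1.52 μSv/h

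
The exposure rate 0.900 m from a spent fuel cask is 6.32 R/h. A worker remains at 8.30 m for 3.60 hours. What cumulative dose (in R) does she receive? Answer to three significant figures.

Since intensity falls as 1/r², rate at 8.30 m:
(0.900/8.30)² = 0.01176, so 6.32 × 0.01176 = 0.07432 R/h.
Dose = rate × time = 0.07432 R/h × 3.600 h = 0.2676 R.

0.268 R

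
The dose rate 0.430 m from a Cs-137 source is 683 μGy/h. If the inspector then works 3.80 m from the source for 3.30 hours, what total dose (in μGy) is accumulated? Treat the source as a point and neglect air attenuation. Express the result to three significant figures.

Applying the 1/r² law, rate at 3.80 m:
(0.430/3.80)² = 0.01280, so 683 × 0.01280 = 8.742 μGy/h.
Dose = rate × time = 8.742 μGy/h × 3.300 h = 28.85 μGy.

28.9 μGy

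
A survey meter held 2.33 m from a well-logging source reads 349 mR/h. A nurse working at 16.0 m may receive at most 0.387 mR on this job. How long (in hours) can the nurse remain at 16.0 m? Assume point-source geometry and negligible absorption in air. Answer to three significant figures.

Since intensity falls as 1/r², rate at 16.0 m:
(2.33/16.0)² = 0.02121, so 349 × 0.02121 = 7.402 mR/h.
Stay time = 0.387 mR ÷ 7.402 mR/h = 0.05228 h.

0.0523 h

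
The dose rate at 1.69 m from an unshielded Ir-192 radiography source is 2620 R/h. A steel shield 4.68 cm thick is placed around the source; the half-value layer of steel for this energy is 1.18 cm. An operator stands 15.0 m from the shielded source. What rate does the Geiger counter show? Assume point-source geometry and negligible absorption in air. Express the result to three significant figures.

Distance alone: 2620 × (1.69/15.0)² = 2620 × 0.01269 = 33.25 R/h.
Shield: 4.68/1.18 = 3.966 half-value layers → attenuation 2^(−3.966) = 0.06399.
Combined: 33.25 × 0.06399 = 2.128 R/h.

2.13 R/h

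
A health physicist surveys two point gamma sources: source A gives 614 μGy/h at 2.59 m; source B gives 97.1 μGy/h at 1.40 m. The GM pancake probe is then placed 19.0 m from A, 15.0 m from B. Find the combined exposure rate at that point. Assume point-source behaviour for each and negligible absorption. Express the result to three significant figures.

12.3 μGy/h

By superposition, sum each source's inverse-square contribution:
A: 614 × (2.59/19.0)² = 11.41 μGy/h
B: 97.1 × (1.40/15.0)² = 0.8458 μGy/h
Total = 11.41 + 0.8458 = 12.26 μGy/h.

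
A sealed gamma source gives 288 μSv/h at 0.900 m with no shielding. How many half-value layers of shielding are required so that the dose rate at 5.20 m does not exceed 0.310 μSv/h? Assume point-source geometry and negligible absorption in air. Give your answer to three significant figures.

At 5.20 m, distance alone gives (0.900/5.20)² = 0.02996, so 288 × 0.02996 = 8.628 μSv/h.
Further attenuation needed: 8.628/0.310 = 27.83.
n = log₂(27.83) = 4.799 half-value layers.

4.80 half-value layers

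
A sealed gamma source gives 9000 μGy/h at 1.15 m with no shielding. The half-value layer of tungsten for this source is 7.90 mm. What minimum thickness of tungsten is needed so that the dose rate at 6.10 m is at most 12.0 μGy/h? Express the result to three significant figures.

At 6.10 m, distance alone gives (1.15/6.10)² = 0.03554, so 9000 × 0.03554 = 319.9 μGy/h.
Further attenuation needed: 319.9/12.0 = 26.66.
n = log₂(26.66) = 4.737 half-value layers.
Thickness = 4.737 × 7.90 mm = 37.42 mm.

37.4 mm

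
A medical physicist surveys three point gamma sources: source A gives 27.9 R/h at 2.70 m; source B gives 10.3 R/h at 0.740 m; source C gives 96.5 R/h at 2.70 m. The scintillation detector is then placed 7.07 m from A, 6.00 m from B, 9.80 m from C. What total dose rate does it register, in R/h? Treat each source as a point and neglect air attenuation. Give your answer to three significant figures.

By superposition, sum each source's inverse-square contribution:
A: 27.9 × (2.70/7.07)² = 4.069 R/h
B: 10.3 × (0.740/6.00)² = 0.1567 R/h
C: 96.5 × (2.70/9.80)² = 7.325 R/h
Total = 4.069 + 0.1567 + 7.325 = 11.55 R/h.

11.6 R/h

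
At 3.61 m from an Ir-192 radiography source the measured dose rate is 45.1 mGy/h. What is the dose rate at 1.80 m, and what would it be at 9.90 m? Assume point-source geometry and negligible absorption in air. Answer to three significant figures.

181 mGy/h; 6.00 mGy/h

Intensity scales as (d₁/d₂)², so
At 1.80 m: (3.61/1.80)² = 4.022, so 45.1 × 4.022 = 181.4 mGy/h
At 9.90 m: 181.4 × (1.80/9.90)² = 181.4 × 0.03306 = 5.997 mGy/h.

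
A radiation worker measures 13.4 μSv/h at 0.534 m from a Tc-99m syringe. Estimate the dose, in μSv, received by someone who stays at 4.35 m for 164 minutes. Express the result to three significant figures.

Since intensity falls as 1/r², rate at 4.35 m:
(0.534/4.35)² = 0.01507, so 13.4 × 0.01507 = 0.2019 μSv/h.
Dose = rate × time = 0.2019 μSv/h × 2.733 h = 0.5518 μSv.

0.552 μSv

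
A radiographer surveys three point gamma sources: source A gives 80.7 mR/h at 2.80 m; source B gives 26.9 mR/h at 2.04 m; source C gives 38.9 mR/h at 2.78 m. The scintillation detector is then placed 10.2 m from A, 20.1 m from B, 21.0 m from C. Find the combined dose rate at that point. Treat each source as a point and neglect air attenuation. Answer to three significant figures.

7.04 mR/h

By superposition, sum each source's inverse-square contribution:
A: 80.7 × (2.80/10.2)² = 6.081 mR/h
B: 26.9 × (2.04/20.1)² = 0.2771 mR/h
C: 38.9 × (2.78/21.0)² = 0.6817 mR/h
Total = 6.081 + 0.2771 + 0.6817 = 7.040 mR/h.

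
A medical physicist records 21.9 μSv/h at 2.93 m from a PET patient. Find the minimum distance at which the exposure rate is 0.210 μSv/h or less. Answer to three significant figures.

29.9 m

Intensity scales as (d₁/d₂)², so d₂ = d₁·√(I₁/I₂).
I₁/I₂ = 21.9/0.210 = 104.3, so d₂ = 2.93 × √104.3 = 29.92 m.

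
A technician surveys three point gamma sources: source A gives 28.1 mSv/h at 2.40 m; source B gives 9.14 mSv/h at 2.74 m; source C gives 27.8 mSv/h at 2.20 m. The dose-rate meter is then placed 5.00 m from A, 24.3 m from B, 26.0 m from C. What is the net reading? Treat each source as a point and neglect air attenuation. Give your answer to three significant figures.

Each source contributes Iᵢ·(dᵢ/rᵢ)²; contributions add.
A: 28.1 × (2.40/5.00)² = 6.474 mSv/h
B: 9.14 × (2.74/24.3)² = 0.1162 mSv/h
C: 27.8 × (2.20/26.0)² = 0.1990 mSv/h
Total = 6.474 + 0.1162 + 0.1990 = 6.789 mSv/h.

6.79 mSv/h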